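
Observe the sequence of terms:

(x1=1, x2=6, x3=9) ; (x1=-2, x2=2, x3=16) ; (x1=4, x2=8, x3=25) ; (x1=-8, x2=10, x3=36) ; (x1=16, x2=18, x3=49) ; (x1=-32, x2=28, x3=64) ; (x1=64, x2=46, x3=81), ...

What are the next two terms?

(x1=-128, x2=74, x3=100), (x1=256, x2=120, x3=121)

X1: ×(-2) each step, so 1, -2, 4, -8, 16, -32, 64 → -128 → 256.
X2: each term is the sum of the two before it; 6, 2, 8, 10, 18, 28, 46 → 74 → 120.
X3: perfect squares: 3², 4², 5², …; 9, 16, 25, 36, 49, 64, 81 → 100 → 121.
Putting the parts together: (x1=-128, x2=74, x3=100) and then (x1=256, x2=120, x3=121).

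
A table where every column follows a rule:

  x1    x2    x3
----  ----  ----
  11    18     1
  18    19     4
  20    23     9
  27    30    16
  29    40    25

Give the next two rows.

36  53  36; 38  69  49

Column x1 goes 11, 18, 20, 27, 29 → 36 → 38 (alternating steps +7, +2, +7, +2, …).
Column x2: differences are 1, 4, 7, … (increasing by 3 each time), so 18, 19, 23, 30, 40 → 53 → 69.
Column x3: perfect squares: 1², 2², 3², …, so 1, 4, 9, 16, 25 → 36 → 49.
Putting the parts together: 36  53  36 and then 38  69  49.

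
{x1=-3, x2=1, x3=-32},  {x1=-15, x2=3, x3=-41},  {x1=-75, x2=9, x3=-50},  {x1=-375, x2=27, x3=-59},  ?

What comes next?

For the x1, ×5 each step: -3, -15, -75, -375 → -1875.
X2 — ×3 each step: 1, 3, 9, 27 → 81.
X3: −9 each step, so -32, -41, -50, -59 → -68.
So the next element is {x1=-1875, x2=81, x3=-68}.

{x1=-1875, x2=81, x3=-68}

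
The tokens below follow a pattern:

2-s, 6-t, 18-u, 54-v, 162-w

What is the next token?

First component: 2, 6, 18, 54, 162 → 486 (×3 each step).
Letter: letters move forward 1 place in the alphabet, so s, t, u, v, w → x.
Putting it together: 486-x.

486-x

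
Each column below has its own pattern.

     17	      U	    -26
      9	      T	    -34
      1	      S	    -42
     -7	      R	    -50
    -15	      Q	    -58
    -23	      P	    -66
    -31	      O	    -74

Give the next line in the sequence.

First component: −8 each step, so 17, 9, 1, -7, -15, -23, -31 → -39.
Letter: letters move back 1 place in the alphabet; U, T, S, R, Q, P, O → N.
Third component: −8 each step, so -26, -34, -42, -50, -58, -66, -74 → -82.
Combining the parts gives -39  N  -82.

-39  N  -82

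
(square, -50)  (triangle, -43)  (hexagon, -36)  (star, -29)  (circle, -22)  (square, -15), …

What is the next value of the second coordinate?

Shape: square, triangle, hexagon, star, circle, square → triangle (repeats square → triangle → hexagon → star → circle).
For the second coordinate, +7 each step: -50, -43, -36, -29, -22, -15 → -8.

-8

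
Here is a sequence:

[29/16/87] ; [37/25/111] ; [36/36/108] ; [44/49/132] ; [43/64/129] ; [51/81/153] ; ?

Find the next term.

First component: alternating steps +8, −1, +8, −1, …, so 29, 37, 36, 44, 43, 51 → 50.
Second component goes 16, 25, 36, 49, 64, 81 → 100 (perfect squares: 4², 5², 6², …).
Third component: always 3 × the first component; 87, 111, 108, 132, 129, 153 → 150.
So the next term is [50/100/150].

[50/100/150]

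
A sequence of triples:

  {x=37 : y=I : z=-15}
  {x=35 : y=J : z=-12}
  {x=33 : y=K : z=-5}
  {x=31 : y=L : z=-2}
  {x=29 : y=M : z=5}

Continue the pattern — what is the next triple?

{x=27 : y=N : z=8}

X: −2 each step, so 37, 35, 33, 31, 29 → 27.
Y: letters move forward 1 place in the alphabet, so I, J, K, L, M → N.
Z: -15, -12, -5, -2, 5 → 8 (alternating steps +3, +7, +3, +7, …).
Putting it together: {x=27 : y=N : z=8}.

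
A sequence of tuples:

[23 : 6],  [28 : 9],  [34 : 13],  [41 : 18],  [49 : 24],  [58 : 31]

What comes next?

First value: differences are 5, 6, 7, … (increasing by 1 each time), so 23, 28, 34, 41, 49, 58 → 68.
For the second value, differences are 3, 4, 5, … (increasing by 1 each time): 6, 9, 13, 18, 24, 31 → 39.
So the next tuple is [68 : 39].

[68 : 39]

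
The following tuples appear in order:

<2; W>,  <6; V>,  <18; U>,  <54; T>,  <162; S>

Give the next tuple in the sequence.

<486; R>

First component — ×3 each step: 2, 6, 18, 54, 162 → 486.
Letter — letters move back 1 place in the alphabet: W, V, U, T, S → R.
So the next tuple is <486; R>.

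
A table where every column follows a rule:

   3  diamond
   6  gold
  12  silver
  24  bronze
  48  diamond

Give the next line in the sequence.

First component: ×2 each step; 3, 6, 12, 24, 48 → 96.
For the rank, repeats diamond → gold → silver → bronze: diamond, gold, silver, bronze, diamond → gold.
Combining the parts gives 96  gold.

96  gold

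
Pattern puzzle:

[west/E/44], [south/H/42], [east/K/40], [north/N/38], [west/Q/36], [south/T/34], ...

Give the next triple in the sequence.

[east/W/32]

Direction: west, south, east, north, west, south → east (repeats west → south → east → north).
Letter: E, H, K, N, Q, T → W (letters move forward 3 places in the alphabet).
Third coordinate: −2 each step, so 44, 42, 40, 38, 36, 34 → 32.
So the next triple is [east/W/32].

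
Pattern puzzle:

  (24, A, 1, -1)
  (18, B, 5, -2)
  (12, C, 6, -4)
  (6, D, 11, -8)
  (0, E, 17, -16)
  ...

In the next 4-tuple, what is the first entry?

First entry goes 24, 18, 12, 6, 0 → -6 (−6 each step).

-6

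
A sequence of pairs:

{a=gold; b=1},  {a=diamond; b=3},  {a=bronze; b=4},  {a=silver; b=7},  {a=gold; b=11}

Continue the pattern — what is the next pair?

{a=diamond; b=18}

A goes gold, diamond, bronze, silver, gold → diamond (repeats gold → diamond → bronze → silver).
B: 1, 3, 4, 7, 11 → 18 (each term is the sum of the two before it).
Putting it together: {a=diamond; b=18}.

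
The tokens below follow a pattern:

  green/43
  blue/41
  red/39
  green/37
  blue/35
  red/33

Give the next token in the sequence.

green/31

Colour goes green, blue, red, green, blue, red → green (repeats green → blue → red).
Second component: −2 each step, so 43, 41, 39, 37, 35, 33 → 31.
So the next token is green/31.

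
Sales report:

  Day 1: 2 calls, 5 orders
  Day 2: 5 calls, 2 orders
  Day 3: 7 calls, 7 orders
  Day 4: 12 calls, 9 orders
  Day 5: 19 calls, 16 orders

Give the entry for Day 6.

Calls: 2, 5, 7, 12, 19 → 31 (each term is the sum of the two before it).
Orders goes 5, 2, 7, 9, 16 → 25 (each term is the sum of the two before it).
So the next row is 31 calls, 25 orders.

31 calls, 25 orders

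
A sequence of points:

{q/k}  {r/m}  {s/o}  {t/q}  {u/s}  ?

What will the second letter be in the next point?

u

First letter — letters move forward 1 place in the alphabet: q, r, s, t, u → v.
Second letter: letters move forward 2 places in the alphabet, so k, m, o, q, s → u.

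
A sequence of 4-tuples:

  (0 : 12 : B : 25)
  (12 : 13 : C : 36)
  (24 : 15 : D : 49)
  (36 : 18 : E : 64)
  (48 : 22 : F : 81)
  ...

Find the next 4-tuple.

First entry goes 0, 12, 24, 36, 48 → 60 (+12 each step).
Second entry: differences are 1, 2, 3, … (increasing by 1 each time); 12, 13, 15, 18, 22 → 27.
Letter goes B, C, D, E, F → G (letters move forward 1 place in the alphabet).
Fourth entry: 25, 36, 49, 64, 81 → 100 (perfect squares: 5², 6², 7², …).
Combining the parts gives (60 : 27 : G : 100).

(60 : 27 : G : 100)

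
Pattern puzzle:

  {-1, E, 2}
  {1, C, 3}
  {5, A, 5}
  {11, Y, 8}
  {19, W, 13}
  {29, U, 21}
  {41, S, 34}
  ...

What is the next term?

{55, Q, 55}

First entry: differences are 2, 4, 6, … (increasing by 2 each time), so -1, 1, 5, 11, 19, 29, 41 → 55.
For the letter, letters move back 2 places in the alphabet, wrapping A→Z: E, C, A, Y, W, U, S → Q.
Third entry — each term is the sum of the two before it: 2, 3, 5, 8, 13, 21, 34 → 55.
Combining the parts gives {55, Q, 55}.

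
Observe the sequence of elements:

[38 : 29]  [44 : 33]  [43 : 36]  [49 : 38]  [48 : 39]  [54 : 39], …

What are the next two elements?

For the first slot, alternating steps +6, −1, +6, −1, …: 38, 44, 43, 49, 48, 54 → 53 → 59.
Second slot: 29, 33, 36, 38, 39, 39 → 38 → 36 (differences are 4, 3, 2, … (decreasing by 1 each time)).
So the next two elements are [53 : 38] and [59 : 36].

[53 : 38], [59 : 36]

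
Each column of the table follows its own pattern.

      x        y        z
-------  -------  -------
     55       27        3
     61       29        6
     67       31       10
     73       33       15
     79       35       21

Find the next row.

85  37  28

Column x: 55, 61, 67, 73, 79 → 85 (+6 each step).
Column y: +2 each step; 27, 29, 31, 33, 35 → 37.
Column z: 3, 6, 10, 15, 21 → 28 (differences are 3, 4, 5, … (increasing by 1 each time)).
Putting it together: 85  37  28.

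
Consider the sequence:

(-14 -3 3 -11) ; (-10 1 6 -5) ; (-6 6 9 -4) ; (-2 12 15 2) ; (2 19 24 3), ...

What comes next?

First value: +4 each step; -14, -10, -6, -2, 2 → 6.
For the second value, differences are 4, 5, 6, … (increasing by 1 each time): -3, 1, 6, 12, 19 → 27.
Third value: 3, 6, 9, 15, 24 → 39 (each term is the sum of the two before it).
Fourth value: alternating steps +6, +1, +6, +1, …; -11, -5, -4, 2, 3 → 9.
Combining the parts gives (6 27 39 9).

(6 27 39 9)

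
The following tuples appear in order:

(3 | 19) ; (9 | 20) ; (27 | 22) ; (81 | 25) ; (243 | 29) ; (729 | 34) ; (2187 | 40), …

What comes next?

First entry: 3, 9, 27, 81, 243, 729, 2187 → 6561 (×3 each step).
Second entry: differences are 1, 2, 3, … (increasing by 1 each time); 19, 20, 22, 25, 29, 34, 40 → 47.
Combining the parts gives (6561 | 47).

(6561 | 47)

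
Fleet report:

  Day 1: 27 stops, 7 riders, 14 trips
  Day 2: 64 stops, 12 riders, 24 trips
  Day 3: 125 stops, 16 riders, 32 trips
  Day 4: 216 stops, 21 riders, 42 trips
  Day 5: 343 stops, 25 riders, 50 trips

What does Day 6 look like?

512 stops, 30 riders, 60 trips

For the stops, perfect cubes: 3³, 4³, 5³, …: 27, 64, 125, 216, 343 → 512.
Riders: 7, 12, 16, 21, 25 → 30 (alternating steps +5, +4, +5, +4, …).
For the trips, always 2 × the riders: 14, 24, 32, 42, 50 → 60.
Combining the parts gives 512 stops, 30 riders, 60 trips.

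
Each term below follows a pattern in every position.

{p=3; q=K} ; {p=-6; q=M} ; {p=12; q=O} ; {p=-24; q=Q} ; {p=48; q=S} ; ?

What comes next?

P — ×(-2) each step: 3, -6, 12, -24, 48 → -96.
Q: letters move forward 2 places in the alphabet, so K, M, O, Q, S → U.
So the next term is {p=-96; q=U}.

{p=-96; q=U}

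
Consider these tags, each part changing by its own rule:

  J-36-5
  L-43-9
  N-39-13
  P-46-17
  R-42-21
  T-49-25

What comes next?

Letter goes J, L, N, P, R, T → V (letters move forward 2 places in the alphabet).
Second component: alternating steps +7, −4, +7, −4, …, so 36, 43, 39, 46, 42, 49 → 45.
For the third component, +4 each step: 5, 9, 13, 17, 21, 25 → 29.
So the next tag is V-45-29.

V-45-29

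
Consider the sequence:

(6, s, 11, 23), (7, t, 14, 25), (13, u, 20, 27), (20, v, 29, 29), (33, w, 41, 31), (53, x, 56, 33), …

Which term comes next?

(86, y, 74, 35)

First component: 6, 7, 13, 20, 33, 53 → 86 (each term is the sum of the two before it).
For the letter, letters move forward 1 place in the alphabet: s, t, u, v, w, x → y.
For the third component, differences are 3, 6, 9, … (increasing by 3 each time): 11, 14, 20, 29, 41, 56 → 74.
Fourth component: +2 each step; 23, 25, 27, 29, 31, 33 → 35.
Putting it together: (86, y, 74, 35).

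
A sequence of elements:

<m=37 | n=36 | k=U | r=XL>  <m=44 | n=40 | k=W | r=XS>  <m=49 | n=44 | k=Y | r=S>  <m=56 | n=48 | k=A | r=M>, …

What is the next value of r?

M — alternating steps +7, +5, +7, +5, …: 37, 44, 49, 56 → 61.
N goes 36, 40, 44, 48 → 52 (+4 each step).
K — letters move forward 2 places in the alphabet, wrapping Z→A: U, W, Y, A → C.
R: runs through clothing sizes XS→XL, so XL, XS, S, M → L.

L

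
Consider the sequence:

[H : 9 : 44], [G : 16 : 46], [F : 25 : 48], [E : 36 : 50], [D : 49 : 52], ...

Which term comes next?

Letter: letters move back 1 place in the alphabet, so H, G, F, E, D → C.
Second part: perfect squares: 3², 4², 5², …, so 9, 16, 25, 36, 49 → 64.
Third part: 44, 46, 48, 50, 52 → 54 (+2 each step).
Combining the parts gives [C : 64 : 54].

[C : 64 : 54]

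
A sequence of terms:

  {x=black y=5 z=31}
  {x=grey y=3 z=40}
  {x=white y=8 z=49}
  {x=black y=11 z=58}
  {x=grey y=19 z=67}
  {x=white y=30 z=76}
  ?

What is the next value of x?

For the x, repeats black → grey → white: black, grey, white, black, grey, white → black.

black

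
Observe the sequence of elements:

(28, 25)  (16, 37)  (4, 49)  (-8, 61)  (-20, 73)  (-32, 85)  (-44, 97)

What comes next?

(-56, 109)

First value: 28, 16, 4, -8, -20, -32, -44 → -56 (−12 each step).
For the second value, together with the first value always sums to 53: 25, 37, 49, 61, 73, 85, 97 → 109.
So the next element is (-56, 109).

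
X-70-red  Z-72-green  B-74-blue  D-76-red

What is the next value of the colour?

green

Letter goes X, Z, B, D → F (letters move forward 2 places in the alphabet, wrapping Z→A).
For the second component, +2 each step: 70, 72, 74, 76 → 78.
For the colour, repeats red → green → blue: red, green, blue, red → green.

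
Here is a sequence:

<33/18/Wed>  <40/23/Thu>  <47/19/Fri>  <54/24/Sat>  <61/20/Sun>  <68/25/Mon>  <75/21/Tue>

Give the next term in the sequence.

First coordinate goes 33, 40, 47, 54, 61, 68, 75 → 82 (+7 each step).
Second coordinate: alternating steps +5, −4, +5, −4, …; 18, 23, 19, 24, 20, 25, 21 → 26.
Day: Wed, Thu, Fri, Sat, Sun, Mon, Tue → Wed (runs through the weekdays Mon→Sun).
Combining the parts gives <82/26/Wed>.

<82/26/Wed>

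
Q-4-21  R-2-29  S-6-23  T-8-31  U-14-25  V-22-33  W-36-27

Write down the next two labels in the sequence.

X-58-35 then Y-94-29

Letter — letters move forward 1 place in the alphabet: Q, R, S, T, U, V, W → X → Y.
Second component — each term is the sum of the two before it: 4, 2, 6, 8, 14, 22, 36 → 58 → 94.
For the third component, alternating steps +8, −6, +8, −6, …: 21, 29, 23, 31, 25, 33, 27 → 35 → 29.
So the next two labels are X-58-35 and Y-94-29.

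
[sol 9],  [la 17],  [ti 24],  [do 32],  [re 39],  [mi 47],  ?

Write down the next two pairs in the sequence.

[fa 54], [sol 62]

Note: runs through the solfège scale do→ti; sol, la, ti, do, re, mi → fa → sol.
Second coordinate — alternating steps +8, +7, +8, +7, …: 9, 17, 24, 32, 39, 47 → 54 → 62.
So the next two pairs are [fa 54] and [sol 62].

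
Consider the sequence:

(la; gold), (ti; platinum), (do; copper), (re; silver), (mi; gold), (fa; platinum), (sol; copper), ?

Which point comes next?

Note: runs through the solfège scale do→ti, so la, ti, do, re, mi, fa, sol → la.
Metal: repeats gold → platinum → copper → silver; gold, platinum, copper, silver, gold, platinum, copper → silver.
Combining the parts gives (la; silver).

(la; silver)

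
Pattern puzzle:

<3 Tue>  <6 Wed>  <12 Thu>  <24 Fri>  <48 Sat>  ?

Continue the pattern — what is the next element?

<96 Sun>

First coordinate: ×2 each step; 3, 6, 12, 24, 48 → 96.
For the day, runs through the weekdays Mon→Sun: Tue, Wed, Thu, Fri, Sat → Sun.
Putting it together: <96 Sun>.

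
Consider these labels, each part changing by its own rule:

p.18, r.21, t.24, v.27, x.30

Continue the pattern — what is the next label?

z.33

Letter goes p, r, t, v, x → z (letters move forward 2 places in the alphabet).
Second component: 18, 21, 24, 27, 30 → 33 (+3 each step).
So the next label is z.33.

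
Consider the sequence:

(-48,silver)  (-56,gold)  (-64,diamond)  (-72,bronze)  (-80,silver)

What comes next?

First value: -48, -56, -64, -72, -80 → -88 (−8 each step).
Rank: repeats silver → gold → diamond → bronze, so silver, gold, diamond, bronze, silver → gold.
Putting it together: (-88,gold).

(-88,gold)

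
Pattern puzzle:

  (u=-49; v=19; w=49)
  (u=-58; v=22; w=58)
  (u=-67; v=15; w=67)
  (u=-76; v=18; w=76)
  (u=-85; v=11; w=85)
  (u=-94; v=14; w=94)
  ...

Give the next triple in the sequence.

U: −9 each step, so -49, -58, -67, -76, -85, -94 → -103.
V goes 19, 22, 15, 18, 11, 14 → 7 (alternating steps +3, −7, +3, −7, …).
W: 49, 58, 67, 76, 85, 94 → 103 (always the negative of the u).
So the next triple is (u=-103; v=7; w=103).

(u=-103; v=7; w=103)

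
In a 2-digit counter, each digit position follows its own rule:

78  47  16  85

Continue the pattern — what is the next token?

First digit goes 7, 4, 1, 8 → 5 (−3 each step, mod 10).
Second digit goes 8, 7, 6, 5 → 4 (−1 each step, mod 10).
So the next token is 54.

54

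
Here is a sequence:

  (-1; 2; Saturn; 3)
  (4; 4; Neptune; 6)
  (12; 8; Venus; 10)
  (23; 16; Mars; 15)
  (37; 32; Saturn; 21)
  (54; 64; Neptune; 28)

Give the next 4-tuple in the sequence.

(74; 128; Venus; 36)

First slot goes -1, 4, 12, 23, 37, 54 → 74 (differences are 5, 8, 11, … (increasing by 3 each time)).
Second slot: ×2 each step; 2, 4, 8, 16, 32, 64 → 128.
For the planet, repeats Saturn → Neptune → Venus → Mars: Saturn, Neptune, Venus, Mars, Saturn, Neptune → Venus.
Fourth slot: 3, 6, 10, 15, 21, 28 → 36 (differences are 3, 4, 5, … (increasing by 1 each time)).
So the next 4-tuple is (74; 128; Venus; 36).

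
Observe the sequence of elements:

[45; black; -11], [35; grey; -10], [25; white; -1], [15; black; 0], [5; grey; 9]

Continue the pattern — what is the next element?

[-5; white; 10]

For the first value, −10 each step: 45, 35, 25, 15, 5 → -5.
Shade — repeats black → grey → white: black, grey, white, black, grey → white.
Third value goes -11, -10, -1, 0, 9 → 10 (alternating steps +1, +9, +1, +9, …).
Putting it together: [-5; white; 10].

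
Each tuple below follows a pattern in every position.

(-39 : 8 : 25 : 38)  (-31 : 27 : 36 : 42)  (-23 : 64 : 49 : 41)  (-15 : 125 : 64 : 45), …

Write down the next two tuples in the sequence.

(-7 : 216 : 81 : 44), (1 : 343 : 100 : 48)

First component: +8 each step; -39, -31, -23, -15 → -7 → 1.
Second component — perfect cubes: 2³, 3³, 4³, …: 8, 27, 64, 125 → 216 → 343.
Third component: perfect squares: 5², 6², 7², …, so 25, 36, 49, 64 → 81 → 100.
Fourth component goes 38, 42, 41, 45 → 44 → 48 (alternating steps +4, −1, +4, −1, …).
So the next two tuples are (-7 : 216 : 81 : 44) and (1 : 343 : 100 : 48).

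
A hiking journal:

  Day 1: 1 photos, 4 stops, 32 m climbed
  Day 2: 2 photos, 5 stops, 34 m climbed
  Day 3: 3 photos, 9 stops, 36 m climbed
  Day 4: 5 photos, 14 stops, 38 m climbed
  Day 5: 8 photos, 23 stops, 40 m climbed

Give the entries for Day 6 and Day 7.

13 photos, 37 stops, 42 m climbed; 21 photos, 60 stops, 44 m climbed

Photos goes 1, 2, 3, 5, 8 → 13 → 21 (each term is the sum of the two before it).
Stops: 4, 5, 9, 14, 23 → 37 → 60 (each term is the sum of the two before it).
M climbed: +2 each step, so 32, 34, 36, 38, 40 → 42 → 44.
Putting the parts together: 13 photos, 37 stops, 42 m climbed and then 21 photos, 60 stops, 44 m climbed.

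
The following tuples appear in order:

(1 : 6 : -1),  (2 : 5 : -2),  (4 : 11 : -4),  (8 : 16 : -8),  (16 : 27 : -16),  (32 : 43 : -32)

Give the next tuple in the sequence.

First entry: 1, 2, 4, 8, 16, 32 → 64 (×2 each step).
For the second entry, each term is the sum of the two before it: 6, 5, 11, 16, 27, 43 → 70.
Third entry: ×2 each step; -1, -2, -4, -8, -16, -32 → -64.
So the next tuple is (64 : 70 : -64).

(64 : 70 : -64)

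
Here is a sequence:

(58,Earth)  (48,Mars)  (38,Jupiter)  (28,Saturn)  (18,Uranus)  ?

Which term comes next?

First part: −10 each step, so 58, 48, 38, 28, 18 → 8.
Planet — runs through the planets Mercury→Neptune: Earth, Mars, Jupiter, Saturn, Uranus → Neptune.
Putting it together: (8,Neptune).

(8,Neptune)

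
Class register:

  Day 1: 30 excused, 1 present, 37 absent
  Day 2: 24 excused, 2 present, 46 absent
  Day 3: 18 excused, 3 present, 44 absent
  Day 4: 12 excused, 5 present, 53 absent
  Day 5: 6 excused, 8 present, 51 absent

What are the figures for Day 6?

0 excused, 13 present, 60 absent

Excused: −6 each step, so 30, 24, 18, 12, 6 → 0.
Present goes 1, 2, 3, 5, 8 → 13 (each term is the sum of the two before it).
Absent — alternating steps +9, −2, +9, −2, …: 37, 46, 44, 53, 51 → 60.
So the next line is 0 excused, 13 present, 60 absent.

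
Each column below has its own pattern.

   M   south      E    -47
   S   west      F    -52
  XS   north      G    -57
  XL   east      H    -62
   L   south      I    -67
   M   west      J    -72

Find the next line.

Size: repeats M → S → XS → XL → L; M, S, XS, XL, L, M → S.
Direction: repeats south → west → north → east, so south, west, north, east, south, west → north.
Letter: letters move forward 1 place in the alphabet; E, F, G, H, I, J → K.
Fourth component: −5 each step, so -47, -52, -57, -62, -67, -72 → -77.
Combining the parts gives S  north  K  -77.

S  north  K  -77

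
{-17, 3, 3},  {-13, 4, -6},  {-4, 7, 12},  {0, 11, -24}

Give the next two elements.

{9, 18, 48}, {13, 29, -96}

For the first entry, alternating steps +4, +9, +4, +9, …: -17, -13, -4, 0 → 9 → 13.
Second entry goes 3, 4, 7, 11 → 18 → 29 (each term is the sum of the two before it).
Third entry: ×(-2) each step; 3, -6, 12, -24 → 48 → -96.
So the next two elements are {9, 18, 48} and {13, 29, -96}.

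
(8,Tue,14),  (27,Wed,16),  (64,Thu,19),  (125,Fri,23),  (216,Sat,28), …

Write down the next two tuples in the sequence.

(343,Sun,34), (512,Mon,41)

For the first entry, perfect cubes: 2³, 3³, 4³, …: 8, 27, 64, 125, 216 → 343 → 512.
Day: runs through the weekdays Mon→Sun, so Tue, Wed, Thu, Fri, Sat → Sun → Mon.
For the third entry, differences are 2, 3, 4, … (increasing by 1 each time): 14, 16, 19, 23, 28 → 34 → 41.
Putting the parts together: (343,Sun,34) and then (512,Mon,41).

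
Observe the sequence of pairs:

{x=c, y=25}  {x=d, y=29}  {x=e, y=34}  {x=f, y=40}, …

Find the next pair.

X: c, d, e, f → g (letters move forward 1 place in the alphabet).
Y — differences are 4, 5, 6, … (increasing by 1 each time): 25, 29, 34, 40 → 47.
Combining the parts gives {x=g, y=47}.

{x=g, y=47}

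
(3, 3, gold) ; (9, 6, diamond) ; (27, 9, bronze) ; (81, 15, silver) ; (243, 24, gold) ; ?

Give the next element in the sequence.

First part: ×3 each step; 3, 9, 27, 81, 243 → 729.
Second part — each term is the sum of the two before it: 3, 6, 9, 15, 24 → 39.
Rank: repeats gold → diamond → bronze → silver, so gold, diamond, bronze, silver, gold → diamond.
So the next element is (729, 39, diamond).

(729, 39, diamond)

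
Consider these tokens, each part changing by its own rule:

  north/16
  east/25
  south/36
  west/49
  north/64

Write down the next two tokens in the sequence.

Direction — repeats north → east → south → west: north, east, south, west, north → east → south.
Second component: perfect squares: 4², 5², 6², …, so 16, 25, 36, 49, 64 → 81 → 100.
So the next two tokens are east/81 and south/100.

east/81, south/100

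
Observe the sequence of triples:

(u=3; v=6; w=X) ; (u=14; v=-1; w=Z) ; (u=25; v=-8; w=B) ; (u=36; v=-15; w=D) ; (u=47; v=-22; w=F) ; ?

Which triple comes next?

(u=58; v=-29; w=H)

U goes 3, 14, 25, 36, 47 → 58 (+11 each step).
For the v, −7 each step: 6, -1, -8, -15, -22 → -29.
W — letters move forward 2 places in the alphabet, wrapping Z→A: X, Z, B, D, F → H.
So the next triple is (u=58; v=-29; w=H).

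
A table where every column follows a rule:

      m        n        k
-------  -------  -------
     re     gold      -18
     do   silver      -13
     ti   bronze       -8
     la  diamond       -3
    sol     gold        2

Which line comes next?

fa  silver  7

Column m: runs backward through the solfège scale do→ti, so re, do, ti, la, sol → fa.
Column n goes gold, silver, bronze, diamond, gold → silver (repeats gold → silver → bronze → diamond).
For the column k, +5 each step: -18, -13, -8, -3, 2 → 7.
So the next line is fa  silver  7.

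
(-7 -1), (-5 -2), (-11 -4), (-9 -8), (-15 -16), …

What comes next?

For the first value, alternating steps +2, −6, +2, −6, …: -7, -5, -11, -9, -15 → -13.
Second value goes -1, -2, -4, -8, -16 → -32 (×2 each step).
So the next term is (-13 -32).

(-13 -32)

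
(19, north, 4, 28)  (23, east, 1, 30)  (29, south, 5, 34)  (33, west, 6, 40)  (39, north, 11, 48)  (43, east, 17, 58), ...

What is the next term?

First value: 19, 23, 29, 33, 39, 43 → 49 (alternating steps +4, +6, +4, +6, …).
Direction: north, east, south, west, north, east → south (repeats north → east → south → west).
Third value — each term is the sum of the two before it: 4, 1, 5, 6, 11, 17 → 28.
Fourth value: 28, 30, 34, 40, 48, 58 → 70 (differences are 2, 4, 6, … (increasing by 2 each time)).
So the next term is (49, south, 28, 70).

(49, south, 28, 70)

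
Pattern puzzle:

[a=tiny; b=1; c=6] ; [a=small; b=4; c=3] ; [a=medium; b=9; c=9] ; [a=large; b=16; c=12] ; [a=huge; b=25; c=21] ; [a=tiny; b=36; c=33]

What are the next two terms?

A goes tiny, small, medium, large, huge, tiny → small → medium (repeats tiny → small → medium → large → huge).
B: perfect squares: 1², 2², 3², …, so 1, 4, 9, 16, 25, 36 → 49 → 64.
C: each term is the sum of the two before it, so 6, 3, 9, 12, 21, 33 → 54 → 87.
Putting the parts together: [a=small; b=49; c=54] and then [a=medium; b=64; c=87].

[a=small; b=49; c=54], [a=medium; b=64; c=87]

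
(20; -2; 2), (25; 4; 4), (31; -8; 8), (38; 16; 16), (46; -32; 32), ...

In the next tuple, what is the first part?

First part: differences are 5, 6, 7, … (increasing by 1 each time); 20, 25, 31, 38, 46 → 55.

55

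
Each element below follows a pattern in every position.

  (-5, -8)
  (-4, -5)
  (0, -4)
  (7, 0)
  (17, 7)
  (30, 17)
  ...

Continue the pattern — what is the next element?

For the first slot, differences are 1, 4, 7, … (increasing by 3 each time): -5, -4, 0, 7, 17, 30 → 46.
Second slot goes -8, -5, -4, 0, 7, 17 → 30 (always the previous value of the first slot).
Putting it together: (46, 30).

(46, 30)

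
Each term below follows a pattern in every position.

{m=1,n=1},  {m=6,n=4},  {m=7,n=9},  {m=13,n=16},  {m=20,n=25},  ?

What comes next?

{m=33,n=36}

M goes 1, 6, 7, 13, 20 → 33 (each term is the sum of the two before it).
N: perfect squares: 1², 2², 3², …, so 1, 4, 9, 16, 25 → 36.
So the next term is {m=33,n=36}.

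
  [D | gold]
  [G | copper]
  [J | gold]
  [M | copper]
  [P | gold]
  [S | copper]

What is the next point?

Letter: letters move forward 3 places in the alphabet, so D, G, J, M, P, S → V.
Metal — alternates gold ↔ copper: gold, copper, gold, copper, gold, copper → gold.
Putting it together: [V | gold].

[V | gold]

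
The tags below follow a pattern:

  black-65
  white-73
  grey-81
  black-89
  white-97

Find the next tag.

grey-105

Shade: repeats black → white → grey; black, white, grey, black, white → grey.
Second component — +8 each step: 65, 73, 81, 89, 97 → 105.
So the next tag is grey-105.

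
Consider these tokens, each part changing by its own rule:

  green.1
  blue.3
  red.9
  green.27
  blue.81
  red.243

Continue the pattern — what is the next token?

Colour goes green, blue, red, green, blue, red → green (repeats green → blue → red).
Second component: ×3 each step, so 1, 3, 9, 27, 81, 243 → 729.
Combining the parts gives green.729.

green.729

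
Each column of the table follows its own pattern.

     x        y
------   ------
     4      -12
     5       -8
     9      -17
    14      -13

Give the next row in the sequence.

23  -22

For the column x, each term is the sum of the two before it: 4, 5, 9, 14 → 23.
For the column y, alternating steps +4, −9, +4, −9, …: -12, -8, -17, -13 → -22.
Putting it together: 23  -22.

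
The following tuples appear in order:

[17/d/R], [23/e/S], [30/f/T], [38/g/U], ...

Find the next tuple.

[47/h/V]

First component: 17, 23, 30, 38 → 47 (differences are 6, 7, 8, … (increasing by 1 each time)).
First letter — letters move forward 1 place in the alphabet: d, e, f, g → h.
Second letter: R, S, T, U → V (letters move forward 1 place in the alphabet).
So the next tuple is [47/h/V].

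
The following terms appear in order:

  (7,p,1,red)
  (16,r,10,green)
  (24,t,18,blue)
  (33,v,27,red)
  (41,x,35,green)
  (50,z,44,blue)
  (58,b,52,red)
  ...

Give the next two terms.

First value goes 7, 16, 24, 33, 41, 50, 58 → 67 → 75 (alternating steps +9, +8, +9, +8, …).
Letter: letters move forward 2 places in the alphabet, wrapping Z→A, so p, r, t, v, x, z, b → d → f.
Third value: always 6 less than the first value; 1, 10, 18, 27, 35, 44, 52 → 61 → 69.
For the colour, repeats red → green → blue: red, green, blue, red, green, blue, red → green → blue.
Putting the parts together: (67,d,61,green) and then (75,f,69,blue).

(67,d,61,green), (75,f,69,blue)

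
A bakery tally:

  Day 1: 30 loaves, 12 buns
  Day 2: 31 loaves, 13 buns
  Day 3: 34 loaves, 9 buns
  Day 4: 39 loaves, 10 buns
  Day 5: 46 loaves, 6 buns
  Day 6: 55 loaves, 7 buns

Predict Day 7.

66 loaves, 3 buns

For the loaves, differences are 1, 3, 5, … (increasing by 2 each time): 30, 31, 34, 39, 46, 55 → 66.
Buns: alternating steps +1, −4, +1, −4, …, so 12, 13, 9, 10, 6, 7 → 3.
So the next line is 66 loaves, 3 buns.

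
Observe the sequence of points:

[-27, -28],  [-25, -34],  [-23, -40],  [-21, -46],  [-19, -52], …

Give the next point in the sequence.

[-17, -58]

First slot — +2 each step: -27, -25, -23, -21, -19 → -17.
For the second slot, −6 each step: -28, -34, -40, -46, -52 → -58.
So the next point is [-17, -58].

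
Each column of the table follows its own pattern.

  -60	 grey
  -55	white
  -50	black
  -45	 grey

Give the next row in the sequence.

-40  white

For the first component, +5 each step: -60, -55, -50, -45 → -40.
Shade goes grey, white, black, grey → white (repeats grey → white → black).
So the next row is -40  white.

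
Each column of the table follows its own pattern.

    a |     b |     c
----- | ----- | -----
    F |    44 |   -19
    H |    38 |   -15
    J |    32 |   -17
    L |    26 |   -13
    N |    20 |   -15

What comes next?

Column a: letters move forward 2 places in the alphabet, so F, H, J, L, N → P.
Column b goes 44, 38, 32, 26, 20 → 14 (−6 each step).
Column c: alternating steps +4, −2, +4, −2, …, so -19, -15, -17, -13, -15 → -11.
So the next row is P  14  -11.

P  14  -11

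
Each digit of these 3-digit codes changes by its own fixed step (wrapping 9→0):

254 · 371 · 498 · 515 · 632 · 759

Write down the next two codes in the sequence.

First digit: 2, 3, 4, 5, 6, 7 → 8 → 9 (+1 each step, mod 10).
Second digit: +2 each step, mod 10, so 5, 7, 9, 1, 3, 5 → 7 → 9.
Third digit — −3 each step, mod 10: 4, 1, 8, 5, 2, 9 → 6 → 3.
Putting the parts together: 876 and then 993.

876 then 993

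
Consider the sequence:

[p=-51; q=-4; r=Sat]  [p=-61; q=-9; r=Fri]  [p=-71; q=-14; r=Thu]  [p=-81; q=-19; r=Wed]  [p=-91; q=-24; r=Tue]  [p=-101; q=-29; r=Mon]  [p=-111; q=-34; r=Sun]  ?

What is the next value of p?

-121

P — −10 each step: -51, -61, -71, -81, -91, -101, -111 → -121.
Q goes -4, -9, -14, -19, -24, -29, -34 → -39 (−5 each step).
R — runs backward through the weekdays Mon→Sun: Sat, Fri, Thu, Wed, Tue, Mon, Sun → Sat.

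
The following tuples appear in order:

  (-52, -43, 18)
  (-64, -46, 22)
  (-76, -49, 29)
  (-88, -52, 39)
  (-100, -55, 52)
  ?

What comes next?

(-112, -58, 68)

For the first coordinate, −12 each step: -52, -64, -76, -88, -100 → -112.
Second coordinate goes -43, -46, -49, -52, -55 → -58 (−3 each step).
Third coordinate: 18, 22, 29, 39, 52 → 68 (differences are 4, 7, 10, … (increasing by 3 each time)).
Putting it together: (-112, -58, 68).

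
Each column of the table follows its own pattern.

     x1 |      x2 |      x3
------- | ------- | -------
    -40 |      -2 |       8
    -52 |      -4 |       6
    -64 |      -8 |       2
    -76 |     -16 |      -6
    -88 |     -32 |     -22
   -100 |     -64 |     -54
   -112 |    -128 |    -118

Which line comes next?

Column x1: -40, -52, -64, -76, -88, -100, -112 → -124 (−12 each step).
Column x2: -2, -4, -8, -16, -32, -64, -128 → -256 (×2 each step).
Column x3 goes 8, 6, 2, -6, -22, -54, -118 → -246 (always 10 more than the column x2).
Combining the parts gives -124  -256  -246.

-124  -256  -246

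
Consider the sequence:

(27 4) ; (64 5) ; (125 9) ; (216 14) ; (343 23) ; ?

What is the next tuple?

(512 37)

First entry goes 27, 64, 125, 216, 343 → 512 (perfect cubes: 3³, 4³, 5³, …).
For the second entry, each term is the sum of the two before it: 4, 5, 9, 14, 23 → 37.
Putting it together: (512 37).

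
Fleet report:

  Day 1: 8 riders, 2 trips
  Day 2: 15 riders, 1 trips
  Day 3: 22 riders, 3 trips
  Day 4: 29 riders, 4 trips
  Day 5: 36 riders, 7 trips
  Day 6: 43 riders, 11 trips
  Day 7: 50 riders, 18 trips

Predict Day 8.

Riders: +7 each step, so 8, 15, 22, 29, 36, 43, 50 → 57.
Trips: each term is the sum of the two before it, so 2, 1, 3, 4, 7, 11, 18 → 29.
So the next line is 57 riders, 29 trips.

57 riders, 29 trips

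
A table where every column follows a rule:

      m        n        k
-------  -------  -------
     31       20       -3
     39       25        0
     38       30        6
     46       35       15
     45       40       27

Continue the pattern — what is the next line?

For the column m, alternating steps +8, −1, +8, −1, …: 31, 39, 38, 46, 45 → 53.
Column n: +5 each step, so 20, 25, 30, 35, 40 → 45.
Column k — differences are 3, 6, 9, … (increasing by 3 each time): -3, 0, 6, 15, 27 → 42.
So the next line is 53  45  42.

53  45  42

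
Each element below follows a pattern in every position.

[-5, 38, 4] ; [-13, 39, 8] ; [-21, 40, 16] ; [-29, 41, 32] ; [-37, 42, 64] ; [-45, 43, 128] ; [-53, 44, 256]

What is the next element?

[-61, 45, 512]

First entry: −8 each step; -5, -13, -21, -29, -37, -45, -53 → -61.
Second entry: +1 each step, so 38, 39, 40, 41, 42, 43, 44 → 45.
Third entry: ×2 each step; 4, 8, 16, 32, 64, 128, 256 → 512.
Combining the parts gives [-61, 45, 512].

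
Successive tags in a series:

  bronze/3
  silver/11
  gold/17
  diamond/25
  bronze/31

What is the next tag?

For the rank, repeats bronze → silver → gold → diamond: bronze, silver, gold, diamond, bronze → silver.
Second component goes 3, 11, 17, 25, 31 → 39 (alternating steps +8, +6, +8, +6, …).
Putting it together: silver/39.

silver/39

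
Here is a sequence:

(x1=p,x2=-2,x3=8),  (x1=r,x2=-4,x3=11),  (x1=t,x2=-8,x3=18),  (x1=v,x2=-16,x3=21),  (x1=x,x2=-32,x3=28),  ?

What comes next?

For the x1, letters move forward 2 places in the alphabet: p, r, t, v, x → z.
X2: ×2 each step, so -2, -4, -8, -16, -32 → -64.
X3: 8, 11, 18, 21, 28 → 31 (alternating steps +3, +7, +3, +7, …).
So the next tuple is (x1=z,x2=-64,x3=31).

(x1=z,x2=-64,x3=31)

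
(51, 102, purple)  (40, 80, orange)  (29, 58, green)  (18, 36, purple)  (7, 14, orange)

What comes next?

First coordinate: −11 each step; 51, 40, 29, 18, 7 → -4.
Second coordinate goes 102, 80, 58, 36, 14 → -8 (always 2 × the first coordinate).
Colour: repeats purple → orange → green; purple, orange, green, purple, orange → green.
So the next triple is (-4, -8, green).

(-4, -8, green)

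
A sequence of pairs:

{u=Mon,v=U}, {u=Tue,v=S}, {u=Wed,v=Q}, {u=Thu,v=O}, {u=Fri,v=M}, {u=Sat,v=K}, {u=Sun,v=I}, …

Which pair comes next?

{u=Mon,v=G}

U: runs through the weekdays Mon→Sun; Mon, Tue, Wed, Thu, Fri, Sat, Sun → Mon.
For the v, letters move back 2 places in the alphabet: U, S, Q, O, M, K, I → G.
So the next pair is {u=Mon,v=G}.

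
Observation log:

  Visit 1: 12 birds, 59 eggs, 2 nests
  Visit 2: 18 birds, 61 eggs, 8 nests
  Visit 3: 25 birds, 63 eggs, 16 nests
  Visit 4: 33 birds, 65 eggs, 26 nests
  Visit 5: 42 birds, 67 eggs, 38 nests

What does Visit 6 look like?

52 birds, 69 eggs, 52 nests

Birds — differences are 6, 7, 8, … (increasing by 1 each time): 12, 18, 25, 33, 42 → 52.
Eggs — +2 each step: 59, 61, 63, 65, 67 → 69.
Nests: differences are 6, 8, 10, … (increasing by 2 each time); 2, 8, 16, 26, 38 → 52.
Putting it together: 52 birds, 69 eggs, 52 nests.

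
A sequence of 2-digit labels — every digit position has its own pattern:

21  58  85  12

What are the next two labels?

First digit: +3 each step, mod 10; 2, 5, 8, 1 → 4 → 7.
Second digit: −3 each step, mod 10, so 1, 8, 5, 2 → 9 → 6.
So the next two labels are 49 and 76.

49, 76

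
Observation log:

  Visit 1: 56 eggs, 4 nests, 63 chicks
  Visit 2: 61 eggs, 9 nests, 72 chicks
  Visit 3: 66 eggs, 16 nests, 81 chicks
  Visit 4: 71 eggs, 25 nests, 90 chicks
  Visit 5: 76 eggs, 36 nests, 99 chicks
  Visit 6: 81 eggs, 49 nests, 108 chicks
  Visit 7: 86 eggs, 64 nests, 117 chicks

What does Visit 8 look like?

91 eggs, 81 nests, 126 chicks

Eggs: +5 each step, so 56, 61, 66, 71, 76, 81, 86 → 91.
Nests: 4, 9, 16, 25, 36, 49, 64 → 81 (perfect squares: 2², 3², 4², …).
Chicks: 63, 72, 81, 90, 99, 108, 117 → 126 (+9 each step).
Putting it together: 91 eggs, 81 nests, 126 chicks.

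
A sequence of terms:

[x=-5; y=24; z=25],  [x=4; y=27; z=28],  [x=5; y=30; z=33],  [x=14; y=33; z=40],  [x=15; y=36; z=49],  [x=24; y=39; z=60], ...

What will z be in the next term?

X — alternating steps +9, +1, +9, +1, …: -5, 4, 5, 14, 15, 24 → 25.
Y: +3 each step; 24, 27, 30, 33, 36, 39 → 42.
Z goes 25, 28, 33, 40, 49, 60 → 73 (differences are 3, 5, 7, … (increasing by 2 each time)).

73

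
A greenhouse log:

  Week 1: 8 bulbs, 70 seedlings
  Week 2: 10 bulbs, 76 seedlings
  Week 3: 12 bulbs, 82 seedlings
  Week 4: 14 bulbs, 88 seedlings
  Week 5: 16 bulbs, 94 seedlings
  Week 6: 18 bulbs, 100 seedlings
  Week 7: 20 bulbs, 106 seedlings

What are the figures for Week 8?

22 bulbs, 112 seedlings

Bulbs: +2 each step; 8, 10, 12, 14, 16, 18, 20 → 22.
Seedlings goes 70, 76, 82, 88, 94, 100, 106 → 112 (+6 each step).
Combining the parts gives 22 bulbs, 112 seedlings.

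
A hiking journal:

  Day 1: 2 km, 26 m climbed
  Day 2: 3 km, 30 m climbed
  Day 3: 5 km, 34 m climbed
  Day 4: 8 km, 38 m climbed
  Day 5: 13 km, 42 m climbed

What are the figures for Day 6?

21 km, 46 m climbed

Km: 2, 3, 5, 8, 13 → 21 (each term is the sum of the two before it).
M climbed: 26, 30, 34, 38, 42 → 46 (+4 each step).
Combining the parts gives 21 km, 46 m climbed.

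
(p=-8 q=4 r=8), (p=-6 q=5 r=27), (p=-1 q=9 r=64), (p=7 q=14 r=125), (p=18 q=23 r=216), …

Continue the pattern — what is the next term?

P goes -8, -6, -1, 7, 18 → 32 (differences are 2, 5, 8, … (increasing by 3 each time)).
Q goes 4, 5, 9, 14, 23 → 37 (each term is the sum of the two before it).
R: perfect cubes: 2³, 3³, 4³, …, so 8, 27, 64, 125, 216 → 343.
Combining the parts gives (p=32 q=37 r=343).

(p=32 q=37 r=343)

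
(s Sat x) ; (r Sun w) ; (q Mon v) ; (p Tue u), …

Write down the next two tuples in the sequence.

First letter: letters move back 1 place in the alphabet, so s, r, q, p → o → n.
For the day, runs through the weekdays Mon→Sun: Sat, Sun, Mon, Tue → Wed → Thu.
Second letter — letters move back 1 place in the alphabet: x, w, v, u → t → s.
So the next two tuples are (o Wed t) and (n Thu s).

(o Wed t), (n Thu s)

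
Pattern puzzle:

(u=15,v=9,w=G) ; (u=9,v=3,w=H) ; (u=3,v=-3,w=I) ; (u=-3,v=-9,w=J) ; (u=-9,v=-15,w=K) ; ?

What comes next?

U — −6 each step: 15, 9, 3, -3, -9 → -15.
V — always 6 less than the u: 9, 3, -3, -9, -15 → -21.
W: letters move forward 1 place in the alphabet, so G, H, I, J, K → L.
Putting it together: (u=-15,v=-21,w=L).

(u=-15,v=-21,w=L)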